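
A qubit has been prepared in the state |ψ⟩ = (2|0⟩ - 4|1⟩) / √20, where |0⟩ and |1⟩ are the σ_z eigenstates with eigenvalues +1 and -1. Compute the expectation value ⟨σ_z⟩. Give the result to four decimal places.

⟨σ_z⟩ = |a|² - |b|² divided by |a|²+|b|², with a, b the |0⟩, |1⟩ amplitudes.
= (4 - 16)/20 = -12/20.

-0.6000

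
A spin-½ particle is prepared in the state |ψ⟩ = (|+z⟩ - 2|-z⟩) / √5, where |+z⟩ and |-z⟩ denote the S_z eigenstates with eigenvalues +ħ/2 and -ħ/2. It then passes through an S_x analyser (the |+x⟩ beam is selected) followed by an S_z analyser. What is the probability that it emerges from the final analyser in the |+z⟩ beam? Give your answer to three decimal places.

0.050

First analyser (S_x): P(|+x⟩) = |⟨+x|ψ⟩|² = 1/10.
After stage 1 the state is |+x⟩; P(|+z⟩) = |⟨+z|+x⟩|² = 1/2.
Joint probability = 1/10 × 1/2 = 0.050.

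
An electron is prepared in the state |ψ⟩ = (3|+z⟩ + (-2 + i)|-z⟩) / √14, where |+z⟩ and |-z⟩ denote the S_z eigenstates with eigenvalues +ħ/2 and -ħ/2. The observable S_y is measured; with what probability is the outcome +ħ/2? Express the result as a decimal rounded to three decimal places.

0.714

|+y⟩ = (|+z⟩ + i|-z⟩)/√2, so ⟨+y|ψ⟩ = (4 + 2i) / (√2·√14).
P = |4 + 2i|² / 28 = 20/28.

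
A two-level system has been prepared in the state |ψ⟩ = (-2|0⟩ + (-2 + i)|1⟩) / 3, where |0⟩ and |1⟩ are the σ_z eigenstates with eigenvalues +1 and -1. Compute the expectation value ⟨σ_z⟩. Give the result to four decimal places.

⟨σ_z⟩ = |a|² - |b|² divided by |a|²+|b|², with a, b the |0⟩, |1⟩ amplitudes.
= (4 - 5)/9 = -1/9.

-0.1111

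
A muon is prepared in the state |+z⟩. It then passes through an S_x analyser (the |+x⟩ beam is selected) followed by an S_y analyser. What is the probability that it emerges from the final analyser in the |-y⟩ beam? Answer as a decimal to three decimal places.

0.250

First analyser (S_x): from |+z⟩, P(|+x⟩) = 1/2.
After stage 1 the state is |+x⟩; P(|-y⟩) = |⟨-y|+x⟩|² = 1/2.
Joint probability = 1/2 × 1/2 = 0.250.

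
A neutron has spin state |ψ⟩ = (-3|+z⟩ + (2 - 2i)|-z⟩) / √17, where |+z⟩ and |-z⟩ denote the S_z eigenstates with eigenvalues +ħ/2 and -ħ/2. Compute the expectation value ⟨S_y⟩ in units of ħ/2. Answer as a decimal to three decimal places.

0.706

⟨σ_y⟩ = 2 Im(a* b)/(|a|²+|b|²) with a = -3, b = (2 - 2i).
a* b = (-6 + 6i), so ⟨σ_y⟩ = 12/17.
⟨S_y⟩ = (ħ/2)·⟨σ_y⟩.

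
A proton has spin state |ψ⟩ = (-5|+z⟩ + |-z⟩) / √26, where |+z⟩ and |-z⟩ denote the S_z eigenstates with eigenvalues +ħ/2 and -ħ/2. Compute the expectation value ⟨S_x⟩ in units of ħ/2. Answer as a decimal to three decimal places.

-0.385

⟨σ_x⟩ = 2 Re(a* b)/(|a|²+|b|²) with a = -5, b = 1.
a* b = -5, so ⟨σ_x⟩ = -10/26.
⟨S_x⟩ = (ħ/2)·⟨σ_x⟩.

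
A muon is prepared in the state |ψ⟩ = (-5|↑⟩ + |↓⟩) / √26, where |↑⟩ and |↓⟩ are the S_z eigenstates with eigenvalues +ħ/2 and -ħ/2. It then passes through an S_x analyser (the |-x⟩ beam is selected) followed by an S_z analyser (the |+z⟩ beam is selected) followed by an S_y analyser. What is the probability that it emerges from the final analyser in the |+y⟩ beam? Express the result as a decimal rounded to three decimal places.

0.173

First analyser (S_x): P(|-x⟩) = |⟨-x|ψ⟩|² = 36/52.
After stage 1 the state is |-x⟩; P(|+z⟩) = |⟨+z|-x⟩|² = 1/2.
After stage 2 the state is |+z⟩; P(|+y⟩) = |⟨+y|+z⟩|² = 1/2.
Joint probability = 36/52 × 1/2 × 1/2 = 0.173.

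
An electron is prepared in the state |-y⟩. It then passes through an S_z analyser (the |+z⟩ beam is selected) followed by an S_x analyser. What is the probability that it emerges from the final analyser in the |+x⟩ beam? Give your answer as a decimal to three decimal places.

0.250

First analyser (S_z): from |-y⟩, P(|+z⟩) = 1/2.
After stage 1 the state is |+z⟩; P(|+x⟩) = |⟨+x|+z⟩|² = 1/2.
Joint probability = 1/2 × 1/2 = 0.250.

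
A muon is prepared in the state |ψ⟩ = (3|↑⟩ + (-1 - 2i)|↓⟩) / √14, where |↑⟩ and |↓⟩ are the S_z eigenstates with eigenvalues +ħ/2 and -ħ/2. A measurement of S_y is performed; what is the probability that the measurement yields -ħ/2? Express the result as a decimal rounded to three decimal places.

0.929

|-y⟩ = (|↑⟩ - i|↓⟩)/√2, so ⟨-y|ψ⟩ = (5 - i) / (√2·√14).
P = |5 - i|² / 28 = 26/28.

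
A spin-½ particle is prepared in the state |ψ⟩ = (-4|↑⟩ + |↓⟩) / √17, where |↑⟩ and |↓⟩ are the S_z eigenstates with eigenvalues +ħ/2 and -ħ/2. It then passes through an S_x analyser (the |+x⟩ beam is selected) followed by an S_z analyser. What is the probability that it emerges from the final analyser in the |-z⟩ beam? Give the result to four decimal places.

First analyser (S_x): P(|+x⟩) = |⟨+x|ψ⟩|² = 9/34.
After stage 1 the state is |+x⟩; P(|-z⟩) = |⟨-z|+x⟩|² = 1/2.
Joint probability = 9/34 × 1/2 = 0.1324.

0.1324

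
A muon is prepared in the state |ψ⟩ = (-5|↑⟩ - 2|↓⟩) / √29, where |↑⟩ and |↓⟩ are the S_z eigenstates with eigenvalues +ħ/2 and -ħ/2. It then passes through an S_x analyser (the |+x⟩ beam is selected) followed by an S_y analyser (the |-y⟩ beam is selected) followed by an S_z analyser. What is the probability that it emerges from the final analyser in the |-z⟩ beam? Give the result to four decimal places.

0.2112

First analyser (S_x): P(|+x⟩) = |⟨+x|ψ⟩|² = 49/58.
After stage 1 the state is |+x⟩; P(|-y⟩) = |⟨-y|+x⟩|² = 1/2.
After stage 2 the state is |-y⟩; P(|-z⟩) = |⟨-z|-y⟩|² = 1/2.
Joint probability = 49/58 × 1/2 × 1/2 = 0.2112.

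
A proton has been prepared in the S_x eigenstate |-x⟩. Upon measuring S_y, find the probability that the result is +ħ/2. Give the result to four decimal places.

In the S_z basis, |-x⟩ = (|+z⟩ - |-z⟩)/√2 and |+y⟩ = (|+z⟩ + i|-z⟩)/√2.
|⟨+y|-x⟩|² = 1/2.

0.5000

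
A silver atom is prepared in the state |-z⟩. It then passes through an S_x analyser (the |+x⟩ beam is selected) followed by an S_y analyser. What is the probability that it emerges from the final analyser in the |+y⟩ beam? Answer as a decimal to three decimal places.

0.250

First analyser (S_x): from |-z⟩, P(|+x⟩) = 1/2.
After stage 1 the state is |+x⟩; P(|+y⟩) = |⟨+y|+x⟩|² = 1/2.
Joint probability = 1/2 × 1/2 = 0.250.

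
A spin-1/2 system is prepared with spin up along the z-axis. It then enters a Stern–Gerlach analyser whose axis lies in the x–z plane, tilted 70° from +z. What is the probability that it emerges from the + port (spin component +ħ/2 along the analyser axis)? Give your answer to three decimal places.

For spin-½, the probability of finding spin-up along an axis at angle θ to the initial spin direction is cos²(θ/2); spin-down is sin²(θ/2).
θ = 70°, so P = cos²(35°) ≈ 0.671.

0.671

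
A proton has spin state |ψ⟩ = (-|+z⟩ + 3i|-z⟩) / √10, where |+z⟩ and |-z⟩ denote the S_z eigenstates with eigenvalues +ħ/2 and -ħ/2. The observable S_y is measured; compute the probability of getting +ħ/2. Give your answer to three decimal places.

|+y⟩ = (|+z⟩ + i|-z⟩)/√2, so ⟨+y|ψ⟩ = (2) / (√2·√10).
P = |2|² / 20 = 4/20.

0.200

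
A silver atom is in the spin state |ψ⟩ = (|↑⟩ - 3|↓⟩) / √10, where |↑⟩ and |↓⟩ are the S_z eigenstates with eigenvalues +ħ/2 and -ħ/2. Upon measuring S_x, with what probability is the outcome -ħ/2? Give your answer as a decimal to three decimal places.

0.800

|-x⟩ = (|↑⟩ - |↓⟩)/√2, so ⟨-x|ψ⟩ = (4) / (√2·√10).
P = |4|² / 20 = 16/20.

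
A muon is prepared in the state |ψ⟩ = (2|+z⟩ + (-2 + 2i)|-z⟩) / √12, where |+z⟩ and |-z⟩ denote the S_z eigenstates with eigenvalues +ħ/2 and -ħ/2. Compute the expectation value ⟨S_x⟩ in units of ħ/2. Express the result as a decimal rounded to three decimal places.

⟨σ_x⟩ = 2 Re(a* b)/(|a|²+|b|²) with a = 2, b = (-2 + 2i).
a* b = (-4 + 4i), so ⟨σ_x⟩ = -8/12.
⟨S_x⟩ = (ħ/2)·⟨σ_x⟩.

-0.667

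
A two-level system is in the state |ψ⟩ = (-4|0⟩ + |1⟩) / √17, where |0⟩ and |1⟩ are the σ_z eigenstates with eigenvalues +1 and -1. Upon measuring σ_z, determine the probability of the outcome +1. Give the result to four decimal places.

The +1 outcome corresponds to |0⟩. Its amplitude in |ψ⟩ is -4/√17.
P = |-4|² / 17 = 16/17.

0.9412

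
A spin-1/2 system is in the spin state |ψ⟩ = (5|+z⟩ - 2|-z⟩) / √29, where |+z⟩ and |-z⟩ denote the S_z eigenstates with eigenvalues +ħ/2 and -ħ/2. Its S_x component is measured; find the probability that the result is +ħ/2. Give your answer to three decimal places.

|+x⟩ = (|+z⟩ + |-z⟩)/√2, so ⟨+x|ψ⟩ = (3) / (√2·√29).
P = |3|² / 58 = 9/58.

0.155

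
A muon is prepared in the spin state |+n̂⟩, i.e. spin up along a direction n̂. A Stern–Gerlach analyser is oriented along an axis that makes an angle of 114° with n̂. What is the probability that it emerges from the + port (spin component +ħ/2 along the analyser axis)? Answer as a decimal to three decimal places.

For spin-½, the probability of finding spin-up along an axis at angle θ to the initial spin direction is cos²(θ/2); spin-down is sin²(θ/2).
θ = 114°, so P = cos²(57°) ≈ 0.297.

0.297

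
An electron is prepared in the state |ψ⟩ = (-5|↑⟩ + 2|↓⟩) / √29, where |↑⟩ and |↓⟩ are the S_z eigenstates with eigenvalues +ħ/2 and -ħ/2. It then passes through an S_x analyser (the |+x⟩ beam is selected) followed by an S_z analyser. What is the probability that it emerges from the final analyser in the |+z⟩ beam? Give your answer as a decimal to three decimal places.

First analyser (S_x): P(|+x⟩) = |⟨+x|ψ⟩|² = 9/58.
After stage 1 the state is |+x⟩; P(|+z⟩) = |⟨+z|+x⟩|² = 1/2.
Joint probability = 9/58 × 1/2 = 0.078.

0.078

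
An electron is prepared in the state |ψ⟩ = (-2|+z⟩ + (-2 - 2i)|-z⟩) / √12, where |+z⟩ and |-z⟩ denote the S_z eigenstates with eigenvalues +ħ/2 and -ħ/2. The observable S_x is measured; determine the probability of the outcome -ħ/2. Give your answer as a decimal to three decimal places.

0.167

|-x⟩ = (|+z⟩ - |-z⟩)/√2, so ⟨-x|ψ⟩ = (2i) / (√2·√12).
P = |2i|² / 24 = 4/24.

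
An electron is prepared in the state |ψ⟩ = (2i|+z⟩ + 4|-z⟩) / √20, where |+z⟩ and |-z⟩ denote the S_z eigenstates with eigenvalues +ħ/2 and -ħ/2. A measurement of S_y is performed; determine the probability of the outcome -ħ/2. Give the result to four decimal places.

|-y⟩ = (|+z⟩ - i|-z⟩)/√2, so ⟨-y|ψ⟩ = (6i) / (√2·√20).
P = |6i|² / 40 = 36/40.

0.9000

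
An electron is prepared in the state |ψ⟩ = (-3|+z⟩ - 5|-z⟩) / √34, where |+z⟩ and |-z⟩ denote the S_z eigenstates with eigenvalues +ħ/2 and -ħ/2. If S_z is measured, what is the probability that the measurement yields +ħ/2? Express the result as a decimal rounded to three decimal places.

0.265

The +ħ/2 outcome corresponds to |+z⟩. Its amplitude in |ψ⟩ is -3/√34.
P = |-3|² / 34 = 9/34.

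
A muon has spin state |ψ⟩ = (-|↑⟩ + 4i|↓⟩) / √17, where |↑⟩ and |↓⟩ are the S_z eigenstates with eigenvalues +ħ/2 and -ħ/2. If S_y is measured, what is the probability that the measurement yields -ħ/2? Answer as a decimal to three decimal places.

0.735

|-y⟩ = (|↑⟩ - i|↓⟩)/√2, so ⟨-y|ψ⟩ = (-5) / (√2·√17).
P = |-5|² / 34 = 25/34.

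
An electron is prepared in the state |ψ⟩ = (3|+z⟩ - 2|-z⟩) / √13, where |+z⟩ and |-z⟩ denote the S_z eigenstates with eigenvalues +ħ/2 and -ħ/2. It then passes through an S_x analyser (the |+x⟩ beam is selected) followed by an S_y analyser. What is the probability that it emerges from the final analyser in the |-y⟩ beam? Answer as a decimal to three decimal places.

First analyser (S_x): P(|+x⟩) = |⟨+x|ψ⟩|² = 1/26.
After stage 1 the state is |+x⟩; P(|-y⟩) = |⟨-y|+x⟩|² = 1/2.
Joint probability = 1/26 × 1/2 = 0.019.

0.019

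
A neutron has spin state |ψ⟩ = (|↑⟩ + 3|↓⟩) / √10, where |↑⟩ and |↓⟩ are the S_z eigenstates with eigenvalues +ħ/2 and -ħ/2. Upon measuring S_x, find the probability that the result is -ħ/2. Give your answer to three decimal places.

|-x⟩ = (|↑⟩ - |↓⟩)/√2, so ⟨-x|ψ⟩ = (-2) / (√2·√10).
P = |-2|² / 20 = 4/20.

0.200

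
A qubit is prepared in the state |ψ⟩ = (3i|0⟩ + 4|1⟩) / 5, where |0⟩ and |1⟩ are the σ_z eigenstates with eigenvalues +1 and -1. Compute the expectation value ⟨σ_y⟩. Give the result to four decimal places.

-0.9600

⟨σ_y⟩ = 2 Im(a* b)/(|a|²+|b|²) with a = 3i, b = 4.
a* b = -12i, so ⟨σ_y⟩ = -24/25.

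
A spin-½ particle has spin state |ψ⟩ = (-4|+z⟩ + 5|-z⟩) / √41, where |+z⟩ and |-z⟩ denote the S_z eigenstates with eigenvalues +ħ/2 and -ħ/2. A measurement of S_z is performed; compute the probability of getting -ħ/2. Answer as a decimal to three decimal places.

The -ħ/2 outcome corresponds to |-z⟩. Its amplitude in |ψ⟩ is 5/√41.
P = |5|² / 41 = 25/41.

0.610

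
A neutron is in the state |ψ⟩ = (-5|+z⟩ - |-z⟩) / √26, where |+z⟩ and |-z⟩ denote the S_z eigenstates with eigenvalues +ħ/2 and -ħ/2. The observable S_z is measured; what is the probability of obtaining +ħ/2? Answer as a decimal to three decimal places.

0.962

The +ħ/2 outcome corresponds to |+z⟩. Its amplitude in |ψ⟩ is -5/√26.
P = |-5|² / 26 = 25/26.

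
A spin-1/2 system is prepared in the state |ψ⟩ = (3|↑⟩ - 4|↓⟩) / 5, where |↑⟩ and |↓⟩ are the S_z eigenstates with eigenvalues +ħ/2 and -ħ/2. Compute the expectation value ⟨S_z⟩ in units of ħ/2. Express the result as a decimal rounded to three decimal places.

⟨σ_z⟩ = |a|² - |b|² divided by |a|²+|b|², with a, b the |↑⟩, |↓⟩ amplitudes.
= (9 - 16)/25 = -7/25.
⟨S_z⟩ = (ħ/2)·⟨σ_z⟩.

-0.280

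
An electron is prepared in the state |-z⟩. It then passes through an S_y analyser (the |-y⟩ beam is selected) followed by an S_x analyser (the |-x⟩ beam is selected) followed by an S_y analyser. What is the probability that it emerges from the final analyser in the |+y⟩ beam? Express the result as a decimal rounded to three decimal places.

First analyser (S_y): from |-z⟩, P(|-y⟩) = 1/2.
After stage 1 the state is |-y⟩; P(|-x⟩) = |⟨-x|-y⟩|² = 1/2.
After stage 2 the state is |-x⟩; P(|+y⟩) = |⟨+y|-x⟩|² = 1/2.
Joint probability = 1/2 × 1/2 × 1/2 = 0.125.

0.125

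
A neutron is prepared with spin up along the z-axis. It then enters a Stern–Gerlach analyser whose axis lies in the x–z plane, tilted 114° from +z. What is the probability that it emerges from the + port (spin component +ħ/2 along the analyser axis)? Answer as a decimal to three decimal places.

0.297

For spin-½, the probability of finding spin-up along an axis at angle θ to the initial spin direction is cos²(θ/2); spin-down is sin²(θ/2).
θ = 114°, so P = cos²(57°) ≈ 0.297.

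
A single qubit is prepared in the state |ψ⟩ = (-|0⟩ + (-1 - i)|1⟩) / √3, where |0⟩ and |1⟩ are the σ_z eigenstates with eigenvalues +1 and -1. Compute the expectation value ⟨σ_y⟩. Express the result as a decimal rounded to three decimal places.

⟨σ_y⟩ = 2 Im(a* b)/(|a|²+|b|²) with a = -1, b = (-1 - i).
a* b = (1 + i), so ⟨σ_y⟩ = 2/3.

0.667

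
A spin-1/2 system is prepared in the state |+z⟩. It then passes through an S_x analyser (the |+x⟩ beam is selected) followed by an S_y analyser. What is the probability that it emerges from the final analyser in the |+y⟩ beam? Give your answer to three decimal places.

First analyser (S_x): from |+z⟩, P(|+x⟩) = 1/2.
After stage 1 the state is |+x⟩; P(|+y⟩) = |⟨+y|+x⟩|² = 1/2.
Joint probability = 1/2 × 1/2 = 0.250.

0.250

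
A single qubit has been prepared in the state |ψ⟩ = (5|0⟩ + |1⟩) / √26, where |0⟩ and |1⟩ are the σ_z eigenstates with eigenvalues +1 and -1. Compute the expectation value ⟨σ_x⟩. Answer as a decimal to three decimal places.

⟨σ_x⟩ = 2 Re(a* b)/(|a|²+|b|²) with a = 5, b = 1.
a* b = 5, so ⟨σ_x⟩ = 10/26.

0.385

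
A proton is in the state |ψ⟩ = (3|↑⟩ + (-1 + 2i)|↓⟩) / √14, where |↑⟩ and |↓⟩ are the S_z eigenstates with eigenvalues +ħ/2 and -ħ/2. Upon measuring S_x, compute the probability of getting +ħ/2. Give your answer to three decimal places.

|+x⟩ = (|↑⟩ + |↓⟩)/√2, so ⟨+x|ψ⟩ = (2 + 2i) / (√2·√14).
P = |2 + 2i|² / 28 = 8/28.

0.286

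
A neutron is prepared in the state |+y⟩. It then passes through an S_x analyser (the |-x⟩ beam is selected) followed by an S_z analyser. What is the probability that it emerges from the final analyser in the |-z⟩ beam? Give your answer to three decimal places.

First analyser (S_x): from |+y⟩, P(|-x⟩) = 1/2.
After stage 1 the state is |-x⟩; P(|-z⟩) = |⟨-z|-x⟩|² = 1/2.
Joint probability = 1/2 × 1/2 = 0.250.

0.250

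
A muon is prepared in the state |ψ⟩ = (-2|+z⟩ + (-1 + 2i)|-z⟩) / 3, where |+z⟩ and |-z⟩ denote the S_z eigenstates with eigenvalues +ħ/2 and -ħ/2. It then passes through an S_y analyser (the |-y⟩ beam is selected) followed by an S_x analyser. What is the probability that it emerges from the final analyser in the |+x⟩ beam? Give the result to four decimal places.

First analyser (S_y): P(|-y⟩) = |⟨-y|ψ⟩|² = 17/18.
After stage 1 the state is |-y⟩; P(|+x⟩) = |⟨+x|-y⟩|² = 1/2.
Joint probability = 17/18 × 1/2 = 0.4722.

0.4722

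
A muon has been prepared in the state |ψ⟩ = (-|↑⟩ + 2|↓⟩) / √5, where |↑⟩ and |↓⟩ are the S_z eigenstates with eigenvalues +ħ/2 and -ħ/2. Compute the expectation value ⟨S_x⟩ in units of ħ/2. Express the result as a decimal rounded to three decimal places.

⟨σ_x⟩ = 2 Re(a* b)/(|a|²+|b|²) with a = -1, b = 2.
a* b = -2, so ⟨σ_x⟩ = -4/5.
⟨S_x⟩ = (ħ/2)·⟨σ_x⟩.

-0.800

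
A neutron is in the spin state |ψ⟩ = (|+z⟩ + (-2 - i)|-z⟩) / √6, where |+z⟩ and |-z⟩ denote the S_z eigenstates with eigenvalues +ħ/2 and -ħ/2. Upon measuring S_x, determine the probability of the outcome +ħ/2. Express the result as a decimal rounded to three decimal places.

0.167

|+x⟩ = (|+z⟩ + |-z⟩)/√2, so ⟨+x|ψ⟩ = (-1 - i) / (√2·√6).
P = |-1 - i|² / 12 = 2/12.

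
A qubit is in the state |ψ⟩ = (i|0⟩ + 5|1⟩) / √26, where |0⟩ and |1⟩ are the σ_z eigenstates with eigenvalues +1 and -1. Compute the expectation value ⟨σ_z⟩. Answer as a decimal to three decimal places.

-0.923

⟨σ_z⟩ = |a|² - |b|² divided by |a|²+|b|², with a, b the |0⟩, |1⟩ amplitudes.
= (1 - 25)/26 = -24/26.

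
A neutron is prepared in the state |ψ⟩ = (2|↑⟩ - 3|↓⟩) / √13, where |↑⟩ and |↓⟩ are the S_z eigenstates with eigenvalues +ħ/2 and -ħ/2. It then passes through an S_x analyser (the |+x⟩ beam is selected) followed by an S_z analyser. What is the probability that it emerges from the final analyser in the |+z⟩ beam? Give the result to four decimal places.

First analyser (S_x): P(|+x⟩) = |⟨+x|ψ⟩|² = 1/26.
After stage 1 the state is |+x⟩; P(|+z⟩) = |⟨+z|+x⟩|² = 1/2.
Joint probability = 1/26 × 1/2 = 0.0192.

0.0192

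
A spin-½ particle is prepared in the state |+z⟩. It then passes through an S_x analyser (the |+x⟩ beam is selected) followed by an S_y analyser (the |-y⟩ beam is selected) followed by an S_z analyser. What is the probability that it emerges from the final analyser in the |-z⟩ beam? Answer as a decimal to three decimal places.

First analyser (S_x): from |+z⟩, P(|+x⟩) = 1/2.
After stage 1 the state is |+x⟩; P(|-y⟩) = |⟨-y|+x⟩|² = 1/2.
After stage 2 the state is |-y⟩; P(|-z⟩) = |⟨-z|-y⟩|² = 1/2.
Joint probability = 1/2 × 1/2 × 1/2 = 0.125.

0.125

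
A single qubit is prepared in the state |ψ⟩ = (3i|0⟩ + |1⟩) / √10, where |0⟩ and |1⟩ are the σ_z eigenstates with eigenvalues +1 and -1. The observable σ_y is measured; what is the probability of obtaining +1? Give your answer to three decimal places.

|+y⟩ = (|0⟩ + i|1⟩)/√2, so ⟨+y|ψ⟩ = (2i) / (√2·√10).
P = |2i|² / 20 = 4/20.

0.200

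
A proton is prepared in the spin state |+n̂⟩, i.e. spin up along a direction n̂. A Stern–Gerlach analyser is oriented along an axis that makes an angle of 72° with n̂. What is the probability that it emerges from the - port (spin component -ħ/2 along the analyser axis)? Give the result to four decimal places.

0.3455

For spin-½, the probability of finding spin-up along an axis at angle θ to the initial spin direction is cos²(θ/2); spin-down is sin²(θ/2).
θ = 72°, so P = sin²(36°) ≈ 0.3455.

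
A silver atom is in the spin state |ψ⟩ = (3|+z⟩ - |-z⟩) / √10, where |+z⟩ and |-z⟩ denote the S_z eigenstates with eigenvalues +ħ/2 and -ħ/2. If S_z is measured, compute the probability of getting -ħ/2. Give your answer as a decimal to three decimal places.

The -ħ/2 outcome corresponds to |-z⟩. Its amplitude in |ψ⟩ is -1/√10.
P = |-1|² / 10 = 1/10.

0.100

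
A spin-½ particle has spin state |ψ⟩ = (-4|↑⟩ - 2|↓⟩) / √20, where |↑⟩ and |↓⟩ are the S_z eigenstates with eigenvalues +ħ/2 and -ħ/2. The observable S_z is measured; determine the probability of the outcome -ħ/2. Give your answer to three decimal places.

0.200

The -ħ/2 outcome corresponds to |↓⟩. Its amplitude in |ψ⟩ is -2/√20.
P = |-2|² / 20 = 4/20.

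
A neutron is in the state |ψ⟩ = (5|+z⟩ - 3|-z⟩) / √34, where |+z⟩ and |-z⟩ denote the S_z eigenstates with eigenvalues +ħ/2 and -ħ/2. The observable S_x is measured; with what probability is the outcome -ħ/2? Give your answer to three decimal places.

0.941

|-x⟩ = (|+z⟩ - |-z⟩)/√2, so ⟨-x|ψ⟩ = (8) / (√2·√34).
P = |8|² / 68 = 64/68.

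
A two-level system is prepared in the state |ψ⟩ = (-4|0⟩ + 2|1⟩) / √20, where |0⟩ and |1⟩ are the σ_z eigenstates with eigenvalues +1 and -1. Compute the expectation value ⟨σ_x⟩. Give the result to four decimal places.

-0.8000

⟨σ_x⟩ = 2 Re(a* b)/(|a|²+|b|²) with a = -4, b = 2.
a* b = -8, so ⟨σ_x⟩ = -16/20.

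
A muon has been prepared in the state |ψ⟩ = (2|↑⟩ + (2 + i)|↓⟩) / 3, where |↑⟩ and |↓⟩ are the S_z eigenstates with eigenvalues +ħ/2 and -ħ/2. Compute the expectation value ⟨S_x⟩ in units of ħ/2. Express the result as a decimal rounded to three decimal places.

⟨σ_x⟩ = 2 Re(a* b)/(|a|²+|b|²) with a = 2, b = (2 + i).
a* b = (4 + 2i), so ⟨σ_x⟩ = 8/9.
⟨S_x⟩ = (ħ/2)·⟨σ_x⟩.

0.889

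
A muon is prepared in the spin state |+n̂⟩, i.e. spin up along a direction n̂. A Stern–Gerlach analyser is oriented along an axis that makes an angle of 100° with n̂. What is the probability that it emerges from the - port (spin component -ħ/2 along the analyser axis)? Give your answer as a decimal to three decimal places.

For spin-½, the probability of finding spin-up along an axis at angle θ to the initial spin direction is cos²(θ/2); spin-down is sin²(θ/2).
θ = 100°, so P = sin²(50°) ≈ 0.587.

0.587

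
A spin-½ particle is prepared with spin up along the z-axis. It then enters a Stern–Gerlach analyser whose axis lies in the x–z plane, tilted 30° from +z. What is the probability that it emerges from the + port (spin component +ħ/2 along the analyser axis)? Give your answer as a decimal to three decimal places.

For spin-½, the probability of finding spin-up along an axis at angle θ to the initial spin direction is cos²(θ/2); spin-down is sin²(θ/2).
θ = 30°, so P = cos²(15°) ≈ 0.933.

0.933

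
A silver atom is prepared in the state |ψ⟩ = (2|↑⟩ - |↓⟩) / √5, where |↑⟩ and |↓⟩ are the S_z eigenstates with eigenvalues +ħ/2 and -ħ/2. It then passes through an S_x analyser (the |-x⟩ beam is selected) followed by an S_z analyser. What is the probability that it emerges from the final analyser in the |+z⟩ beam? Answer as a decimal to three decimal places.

First analyser (S_x): P(|-x⟩) = |⟨-x|ψ⟩|² = 9/10.
After stage 1 the state is |-x⟩; P(|+z⟩) = |⟨+z|-x⟩|² = 1/2.
Joint probability = 9/10 × 1/2 = 0.450.

0.450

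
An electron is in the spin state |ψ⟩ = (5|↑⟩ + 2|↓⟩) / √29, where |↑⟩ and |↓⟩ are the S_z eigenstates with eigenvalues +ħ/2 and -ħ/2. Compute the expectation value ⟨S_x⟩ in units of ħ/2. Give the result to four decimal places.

0.6897

⟨σ_x⟩ = 2 Re(a* b)/(|a|²+|b|²) with a = 5, b = 2.
a* b = 10, so ⟨σ_x⟩ = 20/29.
⟨S_x⟩ = (ħ/2)·⟨σ_x⟩.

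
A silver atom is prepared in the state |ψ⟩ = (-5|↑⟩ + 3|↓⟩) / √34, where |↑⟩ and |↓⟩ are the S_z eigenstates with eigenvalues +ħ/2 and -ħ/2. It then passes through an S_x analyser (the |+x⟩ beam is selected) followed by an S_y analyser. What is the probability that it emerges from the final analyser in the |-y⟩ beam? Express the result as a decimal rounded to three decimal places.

0.029

First analyser (S_x): P(|+x⟩) = |⟨+x|ψ⟩|² = 4/68.
After stage 1 the state is |+x⟩; P(|-y⟩) = |⟨-y|+x⟩|² = 1/2.
Joint probability = 4/68 × 1/2 = 0.029.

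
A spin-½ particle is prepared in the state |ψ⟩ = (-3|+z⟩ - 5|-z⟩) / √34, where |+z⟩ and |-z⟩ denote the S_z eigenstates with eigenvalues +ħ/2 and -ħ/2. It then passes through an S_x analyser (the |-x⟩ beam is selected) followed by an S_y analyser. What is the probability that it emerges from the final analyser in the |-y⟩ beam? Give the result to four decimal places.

First analyser (S_x): P(|-x⟩) = |⟨-x|ψ⟩|² = 4/68.
After stage 1 the state is |-x⟩; P(|-y⟩) = |⟨-y|-x⟩|² = 1/2.
Joint probability = 4/68 × 1/2 = 0.0294.

0.0294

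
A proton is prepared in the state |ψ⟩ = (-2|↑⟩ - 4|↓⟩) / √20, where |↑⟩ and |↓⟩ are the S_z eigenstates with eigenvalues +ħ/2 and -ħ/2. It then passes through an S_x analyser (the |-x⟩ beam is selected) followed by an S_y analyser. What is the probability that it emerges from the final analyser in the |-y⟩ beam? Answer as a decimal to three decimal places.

First analyser (S_x): P(|-x⟩) = |⟨-x|ψ⟩|² = 4/40.
After stage 1 the state is |-x⟩; P(|-y⟩) = |⟨-y|-x⟩|² = 1/2.
Joint probability = 4/40 × 1/2 = 0.050.

0.050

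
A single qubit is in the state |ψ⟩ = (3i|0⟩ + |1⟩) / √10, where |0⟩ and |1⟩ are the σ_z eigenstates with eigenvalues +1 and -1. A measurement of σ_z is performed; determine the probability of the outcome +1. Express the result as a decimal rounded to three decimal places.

0.900

The +1 outcome corresponds to |0⟩. Its amplitude in |ψ⟩ is 3i/√10.
P = |3i|² / 10 = 9/10.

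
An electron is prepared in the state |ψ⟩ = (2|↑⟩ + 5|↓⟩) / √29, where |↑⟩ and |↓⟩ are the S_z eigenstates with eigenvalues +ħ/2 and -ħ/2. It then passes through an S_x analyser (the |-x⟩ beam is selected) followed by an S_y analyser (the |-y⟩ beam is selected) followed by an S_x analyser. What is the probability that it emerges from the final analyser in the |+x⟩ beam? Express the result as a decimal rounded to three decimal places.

First analyser (S_x): P(|-x⟩) = |⟨-x|ψ⟩|² = 9/58.
After stage 1 the state is |-x⟩; P(|-y⟩) = |⟨-y|-x⟩|² = 1/2.
After stage 2 the state is |-y⟩; P(|+x⟩) = |⟨+x|-y⟩|² = 1/2.
Joint probability = 9/58 × 1/2 × 1/2 = 0.039.

0.039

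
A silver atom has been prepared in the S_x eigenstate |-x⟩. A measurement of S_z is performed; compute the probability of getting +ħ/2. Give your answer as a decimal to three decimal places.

In the S_z basis, |-x⟩ = (|+z⟩ - |-z⟩)/√2 and |+z⟩ = |+z⟩.
|⟨+z|-x⟩|² = 1/2.

0.500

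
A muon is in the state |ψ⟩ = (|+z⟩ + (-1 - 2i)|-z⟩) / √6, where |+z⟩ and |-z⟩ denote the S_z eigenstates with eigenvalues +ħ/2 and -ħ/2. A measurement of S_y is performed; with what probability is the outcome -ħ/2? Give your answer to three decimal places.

|-y⟩ = (|+z⟩ - i|-z⟩)/√2, so ⟨-y|ψ⟩ = (3 - i) / (√2·√6).
P = |3 - i|² / 12 = 10/12.

0.833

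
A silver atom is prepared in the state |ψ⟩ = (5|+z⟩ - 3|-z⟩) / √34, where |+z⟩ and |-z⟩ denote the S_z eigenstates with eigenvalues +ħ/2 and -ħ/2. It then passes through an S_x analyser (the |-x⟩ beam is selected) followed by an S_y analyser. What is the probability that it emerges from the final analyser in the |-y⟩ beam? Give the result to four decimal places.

First analyser (S_x): P(|-x⟩) = |⟨-x|ψ⟩|² = 64/68.
After stage 1 the state is |-x⟩; P(|-y⟩) = |⟨-y|-x⟩|² = 1/2.
Joint probability = 64/68 × 1/2 = 0.4706.

0.4706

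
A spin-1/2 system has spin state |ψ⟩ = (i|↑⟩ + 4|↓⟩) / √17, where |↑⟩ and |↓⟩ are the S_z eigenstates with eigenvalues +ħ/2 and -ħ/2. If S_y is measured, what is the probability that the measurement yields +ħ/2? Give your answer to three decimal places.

|+y⟩ = (|↑⟩ + i|↓⟩)/√2, so ⟨+y|ψ⟩ = (-3i) / (√2·√17).
P = |-3i|² / 34 = 9/34.

0.265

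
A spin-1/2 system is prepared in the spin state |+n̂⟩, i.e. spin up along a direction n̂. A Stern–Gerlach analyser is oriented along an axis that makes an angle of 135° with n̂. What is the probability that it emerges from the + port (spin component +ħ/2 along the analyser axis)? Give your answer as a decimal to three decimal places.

For spin-½, the probability of finding spin-up along an axis at angle θ to the initial spin direction is cos²(θ/2); spin-down is sin²(θ/2).
θ = 135°, so P = cos²(67.5°) ≈ 0.146.

0.146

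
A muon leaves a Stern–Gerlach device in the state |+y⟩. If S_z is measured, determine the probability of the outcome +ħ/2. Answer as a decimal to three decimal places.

In the S_z basis, |+y⟩ = (|↑⟩ + i|↓⟩)/√2 and |+z⟩ = |↑⟩.
|⟨+z|+y⟩|² = 1/2.

0.500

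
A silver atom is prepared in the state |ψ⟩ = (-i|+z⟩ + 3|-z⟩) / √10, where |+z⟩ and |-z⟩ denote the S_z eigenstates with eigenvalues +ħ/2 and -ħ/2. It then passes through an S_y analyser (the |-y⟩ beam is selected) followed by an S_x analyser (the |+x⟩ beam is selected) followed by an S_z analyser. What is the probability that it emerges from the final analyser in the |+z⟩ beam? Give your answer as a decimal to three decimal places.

0.050

First analyser (S_y): P(|-y⟩) = |⟨-y|ψ⟩|² = 4/20.
After stage 1 the state is |-y⟩; P(|+x⟩) = |⟨+x|-y⟩|² = 1/2.
After stage 2 the state is |+x⟩; P(|+z⟩) = |⟨+z|+x⟩|² = 1/2.
Joint probability = 4/20 × 1/2 × 1/2 = 0.050.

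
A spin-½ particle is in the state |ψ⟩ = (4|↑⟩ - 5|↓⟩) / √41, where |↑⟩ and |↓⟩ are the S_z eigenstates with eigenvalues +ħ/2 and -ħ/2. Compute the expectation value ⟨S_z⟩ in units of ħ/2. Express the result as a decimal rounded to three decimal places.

-0.220

⟨σ_z⟩ = |a|² - |b|² divided by |a|²+|b|², with a, b the |↑⟩, |↓⟩ amplitudes.
= (16 - 25)/41 = -9/41.
⟨S_z⟩ = (ħ/2)·⟨σ_z⟩.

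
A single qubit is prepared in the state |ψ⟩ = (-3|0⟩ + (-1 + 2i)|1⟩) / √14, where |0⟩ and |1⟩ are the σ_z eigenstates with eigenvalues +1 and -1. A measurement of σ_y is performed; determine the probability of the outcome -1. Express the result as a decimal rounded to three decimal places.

|-y⟩ = (|0⟩ - i|1⟩)/√2, so ⟨-y|ψ⟩ = (-5 - i) / (√2·√14).
P = |-5 - i|² / 28 = 26/28.

0.929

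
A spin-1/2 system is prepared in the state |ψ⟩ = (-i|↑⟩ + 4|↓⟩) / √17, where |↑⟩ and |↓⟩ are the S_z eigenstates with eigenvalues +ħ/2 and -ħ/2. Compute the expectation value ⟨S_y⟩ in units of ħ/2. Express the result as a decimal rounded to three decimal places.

0.471

⟨σ_y⟩ = 2 Im(a* b)/(|a|²+|b|²) with a = -i, b = 4.
a* b = 4i, so ⟨σ_y⟩ = 8/17.
⟨S_y⟩ = (ħ/2)·⟨σ_y⟩.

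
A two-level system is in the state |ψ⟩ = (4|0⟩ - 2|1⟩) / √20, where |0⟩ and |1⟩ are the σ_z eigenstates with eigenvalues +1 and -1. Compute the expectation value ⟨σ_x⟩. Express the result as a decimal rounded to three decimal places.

⟨σ_x⟩ = 2 Re(a* b)/(|a|²+|b|²) with a = 4, b = -2.
a* b = -8, so ⟨σ_x⟩ = -16/20.

-0.800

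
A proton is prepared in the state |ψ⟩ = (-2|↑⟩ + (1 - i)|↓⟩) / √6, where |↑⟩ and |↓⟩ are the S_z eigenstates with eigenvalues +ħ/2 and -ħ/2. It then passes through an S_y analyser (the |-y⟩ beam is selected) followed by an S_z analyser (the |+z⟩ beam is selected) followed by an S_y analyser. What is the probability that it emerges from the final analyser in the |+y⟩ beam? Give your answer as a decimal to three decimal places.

0.042

First analyser (S_y): P(|-y⟩) = |⟨-y|ψ⟩|² = 2/12.
After stage 1 the state is |-y⟩; P(|+z⟩) = |⟨+z|-y⟩|² = 1/2.
After stage 2 the state is |+z⟩; P(|+y⟩) = |⟨+y|+z⟩|² = 1/2.
Joint probability = 2/12 × 1/2 × 1/2 = 0.042.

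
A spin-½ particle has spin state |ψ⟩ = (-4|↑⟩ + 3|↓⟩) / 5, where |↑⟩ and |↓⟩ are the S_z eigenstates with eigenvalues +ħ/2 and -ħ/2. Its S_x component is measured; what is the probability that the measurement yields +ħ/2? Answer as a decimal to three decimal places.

0.020

|+x⟩ = (|↑⟩ + |↓⟩)/√2, so ⟨+x|ψ⟩ = (-1) / (√2·5).
P = |-1|² / 50 = 1/50.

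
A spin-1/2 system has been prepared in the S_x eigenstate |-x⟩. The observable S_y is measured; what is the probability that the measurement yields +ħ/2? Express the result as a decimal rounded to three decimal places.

0.500

In the S_z basis, |-x⟩ = (|+z⟩ - |-z⟩)/√2 and |+y⟩ = (|+z⟩ + i|-z⟩)/√2.
|⟨+y|-x⟩|² = 1/2.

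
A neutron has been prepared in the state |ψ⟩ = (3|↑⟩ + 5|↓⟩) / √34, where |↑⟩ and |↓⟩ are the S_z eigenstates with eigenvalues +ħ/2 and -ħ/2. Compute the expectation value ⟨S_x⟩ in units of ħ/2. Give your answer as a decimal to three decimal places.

⟨σ_x⟩ = 2 Re(a* b)/(|a|²+|b|²) with a = 3, b = 5.
a* b = 15, so ⟨σ_x⟩ = 30/34.
⟨S_x⟩ = (ħ/2)·⟨σ_x⟩.

0.882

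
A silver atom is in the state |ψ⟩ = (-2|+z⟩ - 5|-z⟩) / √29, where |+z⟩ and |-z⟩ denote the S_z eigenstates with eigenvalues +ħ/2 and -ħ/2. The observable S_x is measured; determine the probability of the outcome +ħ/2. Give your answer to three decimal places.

|+x⟩ = (|+z⟩ + |-z⟩)/√2, so ⟨+x|ψ⟩ = (-7) / (√2·√29).
P = |-7|² / 58 = 49/58.

0.845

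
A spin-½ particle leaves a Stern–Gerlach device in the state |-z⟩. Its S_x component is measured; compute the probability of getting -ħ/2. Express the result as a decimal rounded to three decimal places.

In the S_z basis, |-z⟩ = |↓⟩ and |-x⟩ = (|↑⟩ - |↓⟩)/√2.
|⟨-x|-z⟩|² = 1/2.

0.500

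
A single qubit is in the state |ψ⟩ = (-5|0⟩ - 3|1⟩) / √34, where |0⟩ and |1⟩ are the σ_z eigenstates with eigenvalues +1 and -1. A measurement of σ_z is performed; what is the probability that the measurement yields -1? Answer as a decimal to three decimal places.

0.265

The -1 outcome corresponds to |1⟩. Its amplitude in |ψ⟩ is -3/√34.
P = |-3|² / 34 = 9/34.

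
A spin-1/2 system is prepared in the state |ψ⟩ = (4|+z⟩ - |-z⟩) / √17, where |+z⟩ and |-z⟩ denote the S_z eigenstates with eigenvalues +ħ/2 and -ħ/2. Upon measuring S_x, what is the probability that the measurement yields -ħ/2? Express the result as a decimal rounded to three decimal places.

|-x⟩ = (|+z⟩ - |-z⟩)/√2, so ⟨-x|ψ⟩ = (5) / (√2·√17).
P = |5|² / 34 = 25/34.

0.735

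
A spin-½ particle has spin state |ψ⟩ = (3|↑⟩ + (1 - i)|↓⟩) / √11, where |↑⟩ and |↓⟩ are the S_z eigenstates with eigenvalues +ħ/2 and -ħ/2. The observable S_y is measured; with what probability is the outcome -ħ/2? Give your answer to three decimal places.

0.773

|-y⟩ = (|↑⟩ - i|↓⟩)/√2, so ⟨-y|ψ⟩ = (4 + i) / (√2·√11).
P = |4 + i|² / 22 = 17/22.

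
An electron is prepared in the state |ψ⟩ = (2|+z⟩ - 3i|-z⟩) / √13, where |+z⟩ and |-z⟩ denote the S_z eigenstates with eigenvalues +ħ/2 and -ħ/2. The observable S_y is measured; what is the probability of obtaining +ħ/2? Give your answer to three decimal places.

|+y⟩ = (|+z⟩ + i|-z⟩)/√2, so ⟨+y|ψ⟩ = (-1) / (√2·√13).
P = |-1|² / 26 = 1/26.

0.038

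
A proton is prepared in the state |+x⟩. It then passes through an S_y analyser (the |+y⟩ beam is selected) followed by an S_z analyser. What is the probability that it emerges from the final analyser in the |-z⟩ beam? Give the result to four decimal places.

First analyser (S_y): from |+x⟩, P(|+y⟩) = 1/2.
After stage 1 the state is |+y⟩; P(|-z⟩) = |⟨-z|+y⟩|² = 1/2.
Joint probability = 1/2 × 1/2 = 0.2500.

0.2500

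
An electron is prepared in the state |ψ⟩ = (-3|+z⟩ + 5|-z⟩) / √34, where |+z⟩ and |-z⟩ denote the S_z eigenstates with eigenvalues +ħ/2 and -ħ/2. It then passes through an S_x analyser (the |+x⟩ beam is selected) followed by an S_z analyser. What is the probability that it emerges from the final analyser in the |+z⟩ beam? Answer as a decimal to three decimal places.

0.029

First analyser (S_x): P(|+x⟩) = |⟨+x|ψ⟩|² = 4/68.
After stage 1 the state is |+x⟩; P(|+z⟩) = |⟨+z|+x⟩|² = 1/2.
Joint probability = 4/68 × 1/2 = 0.029.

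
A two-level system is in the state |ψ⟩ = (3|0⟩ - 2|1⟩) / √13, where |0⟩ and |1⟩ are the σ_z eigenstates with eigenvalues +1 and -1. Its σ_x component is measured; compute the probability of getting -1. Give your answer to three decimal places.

0.962

|-x⟩ = (|0⟩ - |1⟩)/√2, so ⟨-x|ψ⟩ = (5) / (√2·√13).
P = |5|² / 26 = 25/26.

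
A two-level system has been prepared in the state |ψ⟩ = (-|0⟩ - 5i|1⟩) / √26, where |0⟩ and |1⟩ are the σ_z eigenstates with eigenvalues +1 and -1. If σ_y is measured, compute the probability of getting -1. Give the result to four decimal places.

0.3077

|-y⟩ = (|0⟩ - i|1⟩)/√2, so ⟨-y|ψ⟩ = (4) / (√2·√26).
P = |4|² / 52 = 16/52.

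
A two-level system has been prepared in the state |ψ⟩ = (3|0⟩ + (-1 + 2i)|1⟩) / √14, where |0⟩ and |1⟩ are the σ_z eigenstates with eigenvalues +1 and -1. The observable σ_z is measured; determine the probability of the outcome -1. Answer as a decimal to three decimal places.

The -1 outcome corresponds to |1⟩. Its amplitude in |ψ⟩ is (-1 + 2i)/√14.
P = |-1 + 2i|² / 14 = 5/14.

0.357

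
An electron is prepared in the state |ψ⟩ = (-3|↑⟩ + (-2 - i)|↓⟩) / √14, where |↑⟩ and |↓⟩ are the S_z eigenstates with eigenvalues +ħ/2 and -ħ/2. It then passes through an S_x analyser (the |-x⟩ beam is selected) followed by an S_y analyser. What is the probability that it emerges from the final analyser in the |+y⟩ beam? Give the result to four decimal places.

First analyser (S_x): P(|-x⟩) = |⟨-x|ψ⟩|² = 2/28.
After stage 1 the state is |-x⟩; P(|+y⟩) = |⟨+y|-x⟩|² = 1/2.
Joint probability = 2/28 × 1/2 = 0.0357.

0.0357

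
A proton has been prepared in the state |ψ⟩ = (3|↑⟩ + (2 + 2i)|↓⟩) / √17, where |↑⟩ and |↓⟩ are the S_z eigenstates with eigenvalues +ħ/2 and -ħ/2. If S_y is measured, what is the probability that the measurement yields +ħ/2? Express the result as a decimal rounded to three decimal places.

|+y⟩ = (|↑⟩ + i|↓⟩)/√2, so ⟨+y|ψ⟩ = (5 - 2i) / (√2·√17).
P = |5 - 2i|² / 34 = 29/34.

0.853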